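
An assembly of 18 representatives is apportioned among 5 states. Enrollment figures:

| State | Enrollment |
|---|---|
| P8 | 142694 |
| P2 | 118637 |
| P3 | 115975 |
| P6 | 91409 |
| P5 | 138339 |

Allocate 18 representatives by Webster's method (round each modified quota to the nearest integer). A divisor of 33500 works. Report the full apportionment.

P8 4, P2 4, P3 3, P6 3, P5 4

With modified divisor 33500: modified quotas P8 4.260, P2 3.541, P3 3.462, P6 2.729, P5 4.130.
Rounding to the nearest integer: P8 4, P2 4, P3 3, P6 3, P5 4 (total 18).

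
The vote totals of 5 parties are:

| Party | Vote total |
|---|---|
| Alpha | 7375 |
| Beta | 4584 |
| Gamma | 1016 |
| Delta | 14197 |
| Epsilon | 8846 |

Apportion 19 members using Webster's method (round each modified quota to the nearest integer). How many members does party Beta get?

Standard divisor 36018/19 ≈ 1895.684; standard quotas: Alpha 3.890, Beta 2.418, Gamma 0.536, Delta 7.489, Epsilon 4.666.
Rounding to the nearest integer gives Alpha 4, Beta 2, Gamma 1, Delta 7, Epsilon 5 — total 19, matching the house size, so no adjustment is needed.
Beta receives 2.

2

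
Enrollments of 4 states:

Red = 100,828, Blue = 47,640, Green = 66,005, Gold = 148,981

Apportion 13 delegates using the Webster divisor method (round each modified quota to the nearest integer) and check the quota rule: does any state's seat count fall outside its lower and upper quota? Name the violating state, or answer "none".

Standard quotas: Red 3.606, Blue 1.704, Green 2.361, Gold 5.329.
Webster allocation: Red 4, Blue 2, Green 2, Gold 5.
Every allocation lies between the lower and upper quota.

none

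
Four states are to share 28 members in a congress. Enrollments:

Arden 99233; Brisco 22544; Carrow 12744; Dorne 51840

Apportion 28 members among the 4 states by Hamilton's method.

Total 186361; standard divisor 186361/28 ≈ 6655.75.
Standard quotas: Arden 14.9094, Brisco 3.3871, Carrow 1.9147, Dorne 7.7888.
Lower quotas: Arden 14, Brisco 3, Carrow 1, Dorne 7 (sum 25, leaving 3 seats).
Remainders in descending order: Carrow 0.9147, Arden 0.9094, Dorne 0.7888, Brisco 0.3871.
The surplus seats go to Carrow, Arden, Dorne.

Arden 15, Brisco 3, Carrow 2, Dorne 8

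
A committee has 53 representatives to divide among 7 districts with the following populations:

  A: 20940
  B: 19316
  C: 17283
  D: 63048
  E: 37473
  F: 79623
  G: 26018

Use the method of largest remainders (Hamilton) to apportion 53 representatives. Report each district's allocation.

Total 263701; standard divisor 263701/53 ≈ 4975.491.
Standard quotas: A 4.2086, B 3.8822, C 3.4736, D 12.6717, E 7.5315, F 16.0030, G 5.2292.
Lower quotas: A 4, B 3, C 3, D 12, E 7, F 16, G 5 (sum 50, leaving 3 seats).
Remainders in descending order: B 0.8822, D 0.6717, E 0.5315, C 0.4736, G 0.2292, A 0.2086, F 0.0030.
The surplus seats go to B, D, E.

A=4, B=4, C=3, D=13, E=8, F=16, G=5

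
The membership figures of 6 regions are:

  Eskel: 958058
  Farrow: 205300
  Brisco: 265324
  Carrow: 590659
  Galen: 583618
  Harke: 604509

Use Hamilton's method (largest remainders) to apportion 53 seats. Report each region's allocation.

Standard divisor: 3207468 ÷ 53 ≈ 60518.264.
Standard quotas: Eskel 15.8309, Farrow 3.3924, Brisco 4.3842, Carrow 9.7600, Galen 9.6437, Harke 9.9889.
Lower quotas: Eskel 15, Farrow 3, Brisco 4, Carrow 9, Galen 9, Harke 9 (sum 49, leaving 4 seats).
Remainders in descending order: Harke 0.9889, Eskel 0.8309, Carrow 0.7600, Galen 0.6437, Farrow 0.3924, Brisco 0.3842.
The surplus seats go to Harke, Eskel, Carrow, Galen.

Eskel 16, Farrow 3, Brisco 4, Carrow 10, Galen 10, Harke 10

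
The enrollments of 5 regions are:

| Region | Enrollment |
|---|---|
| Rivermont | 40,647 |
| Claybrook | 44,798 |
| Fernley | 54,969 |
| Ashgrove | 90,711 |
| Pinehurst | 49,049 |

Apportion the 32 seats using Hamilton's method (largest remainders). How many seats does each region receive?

Standard divisor: 280174 ÷ 32 ≈ 8755.438.
Standard quotas: Rivermont 4.6425, Claybrook 5.1166, Fernley 6.2783, Ashgrove 10.3605, Pinehurst 5.6021.
Lower quotas: Rivermont 4, Claybrook 5, Fernley 6, Ashgrove 10, Pinehurst 5 (sum 30, leaving 2 seats).
Remainders in descending order: Rivermont 0.6425, Pinehurst 0.6021, Ashgrove 0.3605, Fernley 0.2783, Claybrook 0.1166.
The surplus seats go to Rivermont, Pinehurst.

Rivermont 5; Claybrook 5; Fernley 6; Ashgrove 10; Pinehurst 6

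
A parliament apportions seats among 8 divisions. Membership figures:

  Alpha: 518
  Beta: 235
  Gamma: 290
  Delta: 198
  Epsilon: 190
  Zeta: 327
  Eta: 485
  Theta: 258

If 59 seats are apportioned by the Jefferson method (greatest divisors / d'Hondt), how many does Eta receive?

12

Standard divisor 2501/59 ≈ 42.39; standard quotas: Alpha 12.220, Beta 5.544, Gamma 6.841, Delta 4.671, Epsilon 4.482, Zeta 7.714, Eta 11.441, Theta 6.086.
Rounding down gives 12, 5, 6, 4, 4, 7, 11, 6 = 55 seats, so the divisor must be adjusted.
With modified divisor 39.77: modified quotas Alpha 13.025, Beta 5.909, Gamma 7.292, Delta 4.979, Epsilon 4.777, Zeta 8.222, Eta 12.195, Theta 6.487.
Rounding down: Alpha 13, Beta 5, Gamma 7, Delta 4, Epsilon 4, Zeta 8, Eta 12, Theta 6 (total 59).
Eta receives 12.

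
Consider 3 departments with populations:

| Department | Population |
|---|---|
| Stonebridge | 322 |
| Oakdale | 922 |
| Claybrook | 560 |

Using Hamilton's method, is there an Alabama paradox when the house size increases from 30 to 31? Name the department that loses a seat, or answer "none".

At 30 seats: Stonebridge 6, Oakdale 15, Claybrook 9.
At 31 seats: Stonebridge 5, Oakdale 16, Claybrook 10.
Stonebridge drops from 6 to 5.

Stonebridge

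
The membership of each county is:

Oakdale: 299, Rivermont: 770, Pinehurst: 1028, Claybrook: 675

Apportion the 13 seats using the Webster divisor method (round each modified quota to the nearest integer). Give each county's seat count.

Standard divisor 2772/13 ≈ 213.231; standard quotas: Oakdale 1.402, Rivermont 3.611, Pinehurst 4.821, Claybrook 3.166.
Rounding to the nearest integer gives Oakdale 1, Rivermont 4, Pinehurst 5, Claybrook 3 — total 13, matching the house size, so no adjustment is needed.

Oakdale 1, Rivermont 4, Pinehurst 5, Claybrook 3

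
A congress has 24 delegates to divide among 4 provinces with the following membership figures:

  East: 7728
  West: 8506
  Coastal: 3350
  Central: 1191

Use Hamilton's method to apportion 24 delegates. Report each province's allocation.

East: 9, West: 10, Coastal: 4, Central: 1

The standard divisor is 20775/24 ≈ 865.625.
Standard quotas: East 8.9277, West 9.8264, Coastal 3.8700, Central 1.3759.
Lower quotas: East 8, West 9, Coastal 3, Central 1 (sum 21, leaving 3 seats).
Remainders in descending order: East 0.9277, Coastal 0.8700, West 0.8264, Central 0.3759.
Largest remainders: East, Coastal, West receive the extra seats.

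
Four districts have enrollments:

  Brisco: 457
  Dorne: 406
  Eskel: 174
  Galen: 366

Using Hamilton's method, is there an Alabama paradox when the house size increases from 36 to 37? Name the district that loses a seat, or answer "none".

At 36 seats: Brisco 12, Dorne 10, Eskel 5, Galen 9.
At 37 seats: Brisco 12, Dorne 11, Eskel 4, Galen 10.
Eskel drops from 5 to 4.

Eskel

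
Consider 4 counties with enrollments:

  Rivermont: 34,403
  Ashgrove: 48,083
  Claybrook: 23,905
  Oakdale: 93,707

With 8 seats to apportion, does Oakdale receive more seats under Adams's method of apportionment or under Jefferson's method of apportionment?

Jefferson

Adams: Rivermont 2, Ashgrove 2, Claybrook 1, Oakdale 3.
Jefferson: Rivermont 1, Ashgrove 2, Claybrook 1, Oakdale 4.
Oakdale gets 3 under Adams and 4 under Jefferson.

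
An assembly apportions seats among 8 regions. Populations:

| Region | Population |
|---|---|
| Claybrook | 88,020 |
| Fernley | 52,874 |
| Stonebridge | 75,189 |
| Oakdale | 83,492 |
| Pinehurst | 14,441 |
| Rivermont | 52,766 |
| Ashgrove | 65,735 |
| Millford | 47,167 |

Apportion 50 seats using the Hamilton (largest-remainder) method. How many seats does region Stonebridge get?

The standard divisor is 479684/50 ≈ 9593.68.
Standard quotas: Claybrook 9.1748, Fernley 5.5113, Stonebridge 7.8373, Oakdale 8.7028, Pinehurst 1.5053, Rivermont 5.5001, Ashgrove 6.8519, Millford 4.9165.
Lower quotas: Claybrook 9, Fernley 5, Stonebridge 7, Oakdale 8, Pinehurst 1, Rivermont 5, Ashgrove 6, Millford 4 (sum 45, leaving 5 seats).
Remainders in descending order: Millford 0.9165, Ashgrove 0.8519, Stonebridge 0.8373, Oakdale 0.7028, Fernley 0.5113, Pinehurst 0.5053, Rivermont 0.5001, Claybrook 0.1748.
Largest remainders: Millford, Ashgrove, Stonebridge, Oakdale, Fernley receive the extra seats.
Stonebridge receives 8.

8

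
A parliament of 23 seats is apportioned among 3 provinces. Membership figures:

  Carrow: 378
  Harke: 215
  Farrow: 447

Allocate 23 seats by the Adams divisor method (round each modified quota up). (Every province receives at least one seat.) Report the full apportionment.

Standard divisor 1040/23 ≈ 45.217; standard quotas: Carrow 8.360, Harke 4.755, Farrow 9.886.
Rounding up gives 9, 5, 10 = 24 seats, so the divisor must be adjusted.
With modified divisor 48: modified quotas Carrow 7.875, Harke 4.479, Farrow 9.312.
Rounding up: Carrow 8, Harke 5, Farrow 10 (total 23).

Carrow 8; Harke 5; Farrow 10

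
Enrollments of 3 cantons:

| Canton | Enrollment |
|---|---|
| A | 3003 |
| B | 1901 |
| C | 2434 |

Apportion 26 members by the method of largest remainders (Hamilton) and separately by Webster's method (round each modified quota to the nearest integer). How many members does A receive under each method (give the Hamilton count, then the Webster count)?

11 and 10

Hamilton: A 11, B 7, C 8.
Webster: A 10, B 7, C 9.
A gets 11 under Hamilton and 10 under Webster.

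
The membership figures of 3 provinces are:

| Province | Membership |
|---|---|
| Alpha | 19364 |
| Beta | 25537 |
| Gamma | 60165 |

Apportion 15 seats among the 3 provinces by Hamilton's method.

Standard divisor: 105066 ÷ 15 ≈ 7004.4.
Standard quotas: Alpha 2.7645, Beta 3.6459, Gamma 8.5896.
Lower quotas: Alpha 2, Beta 3, Gamma 8 (sum 13, leaving 2 seats).
Remainders in descending order: Alpha 0.7645, Beta 0.6459, Gamma 0.5896.
The surplus seats go to Alpha, Beta.

Alpha 3, Beta 4, Gamma 8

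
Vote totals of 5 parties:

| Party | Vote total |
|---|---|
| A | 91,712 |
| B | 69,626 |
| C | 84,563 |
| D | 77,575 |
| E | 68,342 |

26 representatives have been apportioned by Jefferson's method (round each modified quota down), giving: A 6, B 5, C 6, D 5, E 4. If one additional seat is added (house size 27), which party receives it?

E

Priority for the next seat is population ÷ (current seats + 1).
Priorities: A 13101.714, B 11604.333, C 12080.429, D 12929.167, E 13668.400.
Highest priority: E.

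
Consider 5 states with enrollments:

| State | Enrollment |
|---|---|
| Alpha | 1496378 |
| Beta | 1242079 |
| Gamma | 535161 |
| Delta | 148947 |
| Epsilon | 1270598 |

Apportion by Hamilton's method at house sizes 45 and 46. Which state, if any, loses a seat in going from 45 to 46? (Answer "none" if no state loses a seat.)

none

At 45 seats: Alpha 14, Beta 12, Gamma 5, Delta 2, Epsilon 12.
At 46 seats: Alpha 15, Beta 12, Gamma 5, Delta 2, Epsilon 12.
No state's allocation decreased.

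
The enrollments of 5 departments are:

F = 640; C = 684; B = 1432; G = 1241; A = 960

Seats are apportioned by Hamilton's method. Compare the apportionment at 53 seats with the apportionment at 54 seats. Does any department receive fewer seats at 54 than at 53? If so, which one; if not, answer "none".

At 53 seats: F 7, C 8, B 15, G 13, A 10.
At 54 seats: F 7, C 7, B 16, G 14, A 10.
C drops from 8 to 7.

C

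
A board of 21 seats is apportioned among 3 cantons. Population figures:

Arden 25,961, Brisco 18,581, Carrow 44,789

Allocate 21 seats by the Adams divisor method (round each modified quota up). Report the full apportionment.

Arden: 6, Brisco: 5, Carrow: 10

Standard divisor 89331/21 ≈ 4253.857; standard quotas: Arden 6.103, Brisco 4.368, Carrow 10.529.
Rounding up gives 7, 5, 11 = 23 seats, so the divisor must be adjusted.
With modified divisor 4600: modified quotas Arden 5.644, Brisco 4.039, Carrow 9.737.
Rounding up: Arden 6, Brisco 5, Carrow 10 (total 21).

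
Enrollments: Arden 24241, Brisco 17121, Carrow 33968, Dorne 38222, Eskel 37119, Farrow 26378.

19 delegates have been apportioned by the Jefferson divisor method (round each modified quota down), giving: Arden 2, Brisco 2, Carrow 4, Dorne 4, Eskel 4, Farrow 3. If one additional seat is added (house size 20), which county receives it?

Priority for the next seat is population ÷ (current seats + 1).
Priorities: Arden 8080.333, Brisco 5707.000, Carrow 6793.600, Dorne 7644.400, Eskel 7423.800, Farrow 6594.500.
Highest priority: Arden.

Arden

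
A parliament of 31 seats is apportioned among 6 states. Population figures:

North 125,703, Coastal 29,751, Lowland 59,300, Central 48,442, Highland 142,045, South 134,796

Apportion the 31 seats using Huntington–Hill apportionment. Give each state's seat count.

North: 7, Coastal: 2, Lowland: 3, Central: 3, Highland: 8, South: 8

With divisor 17566: modified quotas North 7.156, Coastal 1.694, Lowland 3.376, Central 2.758, Highland 8.086, South 7.674.
Geometric-mean thresholds: North √(7·8)=7.483, Coastal √(1·2)=1.414, Lowland √(3·4)=3.464, Central √(2·3)=2.449, Highland √(8·9)=8.485, South √(7·8)=7.483.
Each quota rounded against its threshold gives North 7, Coastal 2, Lowland 3, Central 3, Highland 8, South 8 (total 31).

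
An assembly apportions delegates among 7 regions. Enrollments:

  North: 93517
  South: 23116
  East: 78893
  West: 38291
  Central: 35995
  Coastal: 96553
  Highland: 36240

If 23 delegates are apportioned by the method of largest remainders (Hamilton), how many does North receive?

The standard divisor is 402605/23 ≈ 17504.565.
Standard quotas: North 5.3424, South 1.3206, East 4.5070, West 2.1875, Central 2.0563, Coastal 5.5159, Highland 2.0703.
Lower quotas: North 5, South 1, East 4, West 2, Central 2, Coastal 5, Highland 2 (sum 21, leaving 2 seats).
Remainders in descending order: Coastal 0.5159, East 0.5070, North 0.3424, South 0.3206, West 0.1875, Highland 0.0703, Central 0.0563.
Largest remainders: Coastal, East receive the extra seats.
North receives 5.

5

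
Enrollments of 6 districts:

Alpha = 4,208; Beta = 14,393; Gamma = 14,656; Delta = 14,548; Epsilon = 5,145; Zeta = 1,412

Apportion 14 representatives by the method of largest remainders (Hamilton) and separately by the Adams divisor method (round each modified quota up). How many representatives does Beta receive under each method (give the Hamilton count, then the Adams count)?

4 and 3

Hamilton: Alpha 1, Beta 4, Gamma 4, Delta 4, Epsilon 1, Zeta 0.
Adams: Alpha 1, Beta 3, Gamma 4, Delta 3, Epsilon 2, Zeta 1.
Beta gets 4 under Hamilton and 3 under Adams.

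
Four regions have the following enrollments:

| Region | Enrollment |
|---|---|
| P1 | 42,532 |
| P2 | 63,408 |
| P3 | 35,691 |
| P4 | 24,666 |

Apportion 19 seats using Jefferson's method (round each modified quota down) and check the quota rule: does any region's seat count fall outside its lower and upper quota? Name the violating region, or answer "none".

none

Standard quotas: P1 4.859, P2 7.245, P3 4.078, P4 2.818.
Jefferson allocation: P1 5, P2 7, P3 4, P4 3.
Every allocation lies between the lower and upper quota.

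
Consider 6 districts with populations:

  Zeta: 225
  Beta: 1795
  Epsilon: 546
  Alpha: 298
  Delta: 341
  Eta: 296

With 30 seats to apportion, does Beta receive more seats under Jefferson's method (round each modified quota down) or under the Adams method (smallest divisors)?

Jefferson

Jefferson: Zeta 2, Beta 16, Epsilon 5, Alpha 2, Delta 3, Eta 2.
Adams: Zeta 2, Beta 14, Epsilon 5, Alpha 3, Delta 3, Eta 3.
Beta gets 16 under Jefferson and 14 under Adams.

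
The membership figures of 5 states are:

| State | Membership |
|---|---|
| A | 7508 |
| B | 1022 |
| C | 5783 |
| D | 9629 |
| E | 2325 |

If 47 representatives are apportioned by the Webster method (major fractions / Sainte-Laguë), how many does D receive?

17

Standard divisor 26267/47 ≈ 558.872; standard quotas: A 13.434, B 1.829, C 10.348, D 17.229, E 4.160.
Rounding to the nearest integer gives 13, 2, 10, 17, 4 = 46 seats, so the divisor must be adjusted.
With modified divisor 553: modified quotas A 13.577, B 1.848, C 10.458, D 17.412, E 4.204.
Rounding to the nearest integer: A 14, B 2, C 10, D 17, E 4 (total 47).
D receives 17.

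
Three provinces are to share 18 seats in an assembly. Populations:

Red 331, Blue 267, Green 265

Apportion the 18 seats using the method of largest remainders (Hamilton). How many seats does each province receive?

Red 7, Blue 6, Green 5

Total 863; standard divisor 863/18 ≈ 47.944.
Standard quotas: Red 6.904, Blue 5.569, Green 5.527.
Lower quotas: Red 6, Blue 5, Green 5 (sum 16, leaving 2 seats).
Remainders in descending order: Red 0.904, Blue 0.569, Green 0.527.
The surplus seats go to Red, Blue.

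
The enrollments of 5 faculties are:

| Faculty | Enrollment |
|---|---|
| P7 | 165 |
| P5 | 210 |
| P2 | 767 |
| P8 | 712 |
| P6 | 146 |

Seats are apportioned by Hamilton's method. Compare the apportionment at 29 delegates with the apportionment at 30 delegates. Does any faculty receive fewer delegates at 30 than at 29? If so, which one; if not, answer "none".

At 29 seats: P7 3, P5 3, P2 11, P8 10, P6 2.
At 30 seats: P7 2, P5 3, P2 12, P8 11, P6 2.
P7 drops from 3 to 2.

P7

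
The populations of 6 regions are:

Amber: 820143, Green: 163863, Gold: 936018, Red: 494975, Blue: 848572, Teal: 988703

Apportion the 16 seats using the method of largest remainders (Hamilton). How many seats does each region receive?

Amber: 3, Green: 1, Gold: 3, Red: 2, Blue: 3, Teal: 4

The standard divisor is 4252274/16 ≈ 265767.125.
Standard quotas: Amber 3.0859, Green 0.6166, Gold 3.5219, Red 1.8624, Blue 3.1929, Teal 3.7202.
Lower quotas: Amber 3, Green 0, Gold 3, Red 1, Blue 3, Teal 3 (sum 13, leaving 3 seats).
Remainders in descending order: Red 0.8624, Teal 0.7202, Green 0.6166, Gold 0.5219, Blue 0.1929, Amber 0.0859.
Largest remainders: Red, Teal, Green receive the extra seats.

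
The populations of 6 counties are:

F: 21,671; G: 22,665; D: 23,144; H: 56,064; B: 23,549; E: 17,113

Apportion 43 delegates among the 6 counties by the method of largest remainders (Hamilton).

Total 164206; standard divisor 164206/43 ≈ 3818.744.
Standard quotas: F 5.6749, G 5.9352, D 6.0606, H 14.6813, B 6.1667, E 4.4813.
Lower quotas: F 5, G 5, D 6, H 14, B 6, E 4 (sum 40, leaving 3 seats).
Remainders in descending order: G 0.9352, H 0.6813, F 0.6749, E 0.4813, B 0.1667, D 0.0606.
Largest remainders: G, H, F receive the extra seats.

F 6; G 6; D 6; H 15; B 6; E 4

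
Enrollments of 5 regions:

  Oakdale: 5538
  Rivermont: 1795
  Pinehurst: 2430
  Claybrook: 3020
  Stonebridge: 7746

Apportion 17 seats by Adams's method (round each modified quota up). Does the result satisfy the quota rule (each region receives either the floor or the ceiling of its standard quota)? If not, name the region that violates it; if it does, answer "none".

none

Standard quotas: Oakdale 4.586, Rivermont 1.486, Pinehurst 2.012, Claybrook 2.501, Stonebridge 6.414.
Adams allocation: Oakdale 4, Rivermont 2, Pinehurst 2, Claybrook 3, Stonebridge 6.
Every allocation lies between the lower and upper quota.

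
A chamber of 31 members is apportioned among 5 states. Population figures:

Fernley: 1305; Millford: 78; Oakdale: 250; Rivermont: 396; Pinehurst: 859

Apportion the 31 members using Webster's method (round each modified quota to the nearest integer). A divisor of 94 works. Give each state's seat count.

With modified divisor 94: modified quotas Fernley 13.883, Millford 0.830, Oakdale 2.660, Rivermont 4.213, Pinehurst 9.138.
Rounding to the nearest integer: Fernley 14, Millford 1, Oakdale 3, Rivermont 4, Pinehurst 9 (total 31).

Fernley: 14, Millford: 1, Oakdale: 3, Rivermont: 4, Pinehurst: 9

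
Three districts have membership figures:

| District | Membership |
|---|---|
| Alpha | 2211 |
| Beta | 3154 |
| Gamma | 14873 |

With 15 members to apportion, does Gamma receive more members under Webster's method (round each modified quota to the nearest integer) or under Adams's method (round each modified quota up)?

Webster: Alpha 2, Beta 2, Gamma 11.
Adams: Alpha 2, Beta 3, Gamma 10.
Gamma gets 11 under Webster and 10 under Adams.

Webster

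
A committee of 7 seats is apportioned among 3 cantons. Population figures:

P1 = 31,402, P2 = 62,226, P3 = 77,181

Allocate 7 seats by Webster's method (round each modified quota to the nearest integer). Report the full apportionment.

Standard divisor 170809/7 ≈ 24401.286; standard quotas: P1 1.287, P2 2.550, P3 3.163.
Rounding to the nearest integer gives P1 1, P2 3, P3 3 — total 7, matching the house size, so no adjustment is needed.

P1: 1, P2: 3, P3: 3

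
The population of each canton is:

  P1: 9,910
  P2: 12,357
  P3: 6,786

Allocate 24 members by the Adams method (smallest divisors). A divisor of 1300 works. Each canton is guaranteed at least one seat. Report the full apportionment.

With modified divisor 1300: modified quotas P1 7.623, P2 9.505, P3 5.220.
Rounding up: P1 8, P2 10, P3 6 (total 24).

P1: 8, P2: 10, P3: 6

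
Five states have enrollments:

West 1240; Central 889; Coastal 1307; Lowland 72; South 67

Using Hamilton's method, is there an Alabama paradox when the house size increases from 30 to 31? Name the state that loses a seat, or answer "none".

South

At 30 seats: West 10, Central 7, Coastal 11, Lowland 1, South 1.
At 31 seats: West 11, Central 8, Coastal 11, Lowland 1, South 0.
South drops from 1 to 0.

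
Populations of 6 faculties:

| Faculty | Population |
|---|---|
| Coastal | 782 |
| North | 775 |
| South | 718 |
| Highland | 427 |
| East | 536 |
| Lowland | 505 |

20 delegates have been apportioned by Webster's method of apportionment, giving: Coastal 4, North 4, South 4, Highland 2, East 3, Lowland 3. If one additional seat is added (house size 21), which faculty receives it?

Priority for the next seat is population ÷ (current seats + 0.5).
Priorities: Coastal 173.778, North 172.222, South 159.556, Highland 170.800, East 153.143, Lowland 144.286.
Highest priority: Coastal.

Coastal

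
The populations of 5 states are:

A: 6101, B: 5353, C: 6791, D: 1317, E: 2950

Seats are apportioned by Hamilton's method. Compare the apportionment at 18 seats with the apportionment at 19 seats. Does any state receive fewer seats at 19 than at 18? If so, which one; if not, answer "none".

At 18 seats: A 5, B 4, C 6, D 1, E 2.
At 19 seats: A 5, B 5, C 6, D 1, E 2.
No state's allocation decreased.

none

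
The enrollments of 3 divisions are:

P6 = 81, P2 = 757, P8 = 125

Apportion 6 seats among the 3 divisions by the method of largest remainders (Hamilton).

P6=0, P2=5, P8=1

Total 963; standard divisor 963/6 ≈ 160.5.
Standard quotas: P6 0.505, P2 4.717, P8 0.779.
Lower quotas: P6 0, P2 4, P8 0 (sum 4, leaving 2 seats).
Remainders in descending order: P8 0.779, P2 0.717, P6 0.505.
Largest remainders: P8, P2 receive the extra seats.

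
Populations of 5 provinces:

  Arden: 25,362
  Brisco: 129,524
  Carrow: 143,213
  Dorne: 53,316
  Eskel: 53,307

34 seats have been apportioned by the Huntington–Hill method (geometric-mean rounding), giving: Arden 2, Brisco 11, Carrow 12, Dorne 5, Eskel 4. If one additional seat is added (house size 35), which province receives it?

Priority for the next seat is population ÷ (√(s·(s+1))).
Priorities: Arden 10353.993, Brisco 11273.617, Carrow 11466.217, Dorne 9734.125, Eskel 11919.808.
Highest priority: Eskel.

Eskel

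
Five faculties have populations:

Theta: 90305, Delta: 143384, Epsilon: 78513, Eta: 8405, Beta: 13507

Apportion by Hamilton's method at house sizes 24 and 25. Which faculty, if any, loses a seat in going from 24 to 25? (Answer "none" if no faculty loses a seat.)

At 24 seats: Theta 6, Delta 10, Epsilon 6, Eta 1, Beta 1.
At 25 seats: Theta 7, Delta 11, Epsilon 6, Eta 0, Beta 1.
Eta drops from 1 to 0.

Eta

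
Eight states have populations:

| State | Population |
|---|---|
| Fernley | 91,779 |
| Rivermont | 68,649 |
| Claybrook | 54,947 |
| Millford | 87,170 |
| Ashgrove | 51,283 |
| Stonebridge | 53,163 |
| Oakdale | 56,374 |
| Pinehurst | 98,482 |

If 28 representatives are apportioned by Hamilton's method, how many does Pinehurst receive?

5

Total 561847; standard divisor 561847/28 ≈ 20065.964.
Standard quotas: Fernley 4.5739, Rivermont 3.4212, Claybrook 2.7383, Millford 4.3442, Ashgrove 2.5557, Stonebridge 2.6494, Oakdale 2.8094, Pinehurst 4.9079.
Lower quotas: Fernley 4, Rivermont 3, Claybrook 2, Millford 4, Ashgrove 2, Stonebridge 2, Oakdale 2, Pinehurst 4 (sum 23, leaving 5 seats).
Remainders in descending order: Pinehurst 0.9079, Oakdale 0.8094, Claybrook 0.7383, Stonebridge 0.6494, Fernley 0.5739, Ashgrove 0.5557, Rivermont 0.4212, Millford 0.3442.
Largest remainders: Pinehurst, Oakdale, Claybrook, Stonebridge, Fernley receive the extra seats.
Pinehurst receives 5.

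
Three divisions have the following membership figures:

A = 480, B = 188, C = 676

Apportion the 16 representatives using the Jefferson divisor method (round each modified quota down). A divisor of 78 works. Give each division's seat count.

With modified divisor 78: modified quotas A 6.154, B 2.410, C 8.667.
Rounding down: A 6, B 2, C 8 (total 16).

A: 6, B: 2, C: 8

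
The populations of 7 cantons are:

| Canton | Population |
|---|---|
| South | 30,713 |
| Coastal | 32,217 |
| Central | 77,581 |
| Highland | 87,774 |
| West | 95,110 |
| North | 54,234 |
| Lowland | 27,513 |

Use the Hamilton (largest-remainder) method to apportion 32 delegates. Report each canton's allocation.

The standard divisor is 405142/32 ≈ 12660.688.
Standard quotas: South 2.4259, Coastal 2.5446, Central 6.1277, Highland 6.9328, West 7.5122, North 4.2837, Lowland 2.1731.
Lower quotas: South 2, Coastal 2, Central 6, Highland 6, West 7, North 4, Lowland 2 (sum 29, leaving 3 seats).
Remainders in descending order: Highland 0.9328, Coastal 0.5446, West 0.5122, South 0.4259, North 0.2837, Lowland 0.1731, Central 0.1277.
The surplus seats go to Highland, Coastal, West.

South: 2, Coastal: 3, Central: 6, Highland: 7, West: 8, North: 4, Lowland: 2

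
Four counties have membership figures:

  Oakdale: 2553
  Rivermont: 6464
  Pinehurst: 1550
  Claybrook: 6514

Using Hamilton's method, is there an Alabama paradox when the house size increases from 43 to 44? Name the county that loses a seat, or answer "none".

At 43 seats: Oakdale 7, Rivermont 16, Pinehurst 4, Claybrook 16.
At 44 seats: Oakdale 6, Rivermont 17, Pinehurst 4, Claybrook 17.
Oakdale drops from 7 to 6.

Oakdale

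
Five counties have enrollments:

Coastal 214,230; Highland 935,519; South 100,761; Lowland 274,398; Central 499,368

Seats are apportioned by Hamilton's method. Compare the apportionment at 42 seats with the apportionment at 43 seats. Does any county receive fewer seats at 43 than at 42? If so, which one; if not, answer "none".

Coastal

At 42 seats: Coastal 5, Highland 19, South 2, Lowland 6, Central 10.
At 43 seats: Coastal 4, Highland 20, South 2, Lowland 6, Central 11.
Coastal drops from 5 to 4.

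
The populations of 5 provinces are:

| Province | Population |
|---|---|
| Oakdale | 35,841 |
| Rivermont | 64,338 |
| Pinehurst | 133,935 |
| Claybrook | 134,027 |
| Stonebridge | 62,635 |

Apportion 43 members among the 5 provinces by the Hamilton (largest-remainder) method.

The standard divisor is 430776/43 ≈ 10018.047.
Standard quotas: Oakdale 3.5776, Rivermont 6.4222, Pinehurst 13.3694, Claybrook 13.3786, Stonebridge 6.2522.
Lower quotas: Oakdale 3, Rivermont 6, Pinehurst 13, Claybrook 13, Stonebridge 6 (sum 41, leaving 2 seats).
Remainders in descending order: Oakdale 0.5776, Rivermont 0.4222, Claybrook 0.3786, Pinehurst 0.3694, Stonebridge 0.2522.
The surplus seats go to Oakdale, Rivermont.

Oakdale=4, Rivermont=7, Pinehurst=13, Claybrook=13, Stonebridge=6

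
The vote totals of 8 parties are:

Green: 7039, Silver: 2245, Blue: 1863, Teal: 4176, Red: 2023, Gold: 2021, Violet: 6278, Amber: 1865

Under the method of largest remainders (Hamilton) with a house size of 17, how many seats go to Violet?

Total 27510; standard divisor 27510/17 ≈ 1618.235.
Standard quotas: Green 4.3498, Silver 1.3873, Blue 1.1513, Teal 2.5806, Red 1.2501, Gold 1.2489, Violet 3.8795, Amber 1.1525.
Lower quotas: Green 4, Silver 1, Blue 1, Teal 2, Red 1, Gold 1, Violet 3, Amber 1 (sum 14, leaving 3 seats).
Remainders in descending order: Violet 0.8795, Teal 0.5806, Silver 0.3873, Green 0.3498, Red 0.2501, Gold 0.2489, Amber 0.1525, Blue 0.1513.
The surplus seats go to Violet, Teal, Silver.
Violet receives 4.

4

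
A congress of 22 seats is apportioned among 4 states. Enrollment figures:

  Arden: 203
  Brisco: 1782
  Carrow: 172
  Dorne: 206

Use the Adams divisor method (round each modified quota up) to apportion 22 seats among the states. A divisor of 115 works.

With modified divisor 115: modified quotas Arden 1.765, Brisco 15.496, Carrow 1.496, Dorne 1.791.
Rounding up: Arden 2, Brisco 16, Carrow 2, Dorne 2 (total 22).

Arden 2; Brisco 16; Carrow 2; Dorne 2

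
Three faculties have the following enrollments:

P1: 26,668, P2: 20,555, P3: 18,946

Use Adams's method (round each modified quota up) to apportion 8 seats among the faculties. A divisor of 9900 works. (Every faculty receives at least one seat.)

With modified divisor 9900: modified quotas P1 2.694, P2 2.076, P3 1.914.
Rounding up: P1 3, P2 3, P3 2 (total 8).

P1 3, P2 3, P3 2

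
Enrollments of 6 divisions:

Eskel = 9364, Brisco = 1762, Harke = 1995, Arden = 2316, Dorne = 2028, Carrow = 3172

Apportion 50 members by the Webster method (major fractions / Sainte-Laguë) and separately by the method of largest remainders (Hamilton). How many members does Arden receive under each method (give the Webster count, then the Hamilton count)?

Webster: Eskel 22, Brisco 4, Harke 5, Arden 6, Dorne 5, Carrow 8.
Hamilton: Eskel 23, Brisco 4, Harke 5, Arden 5, Dorne 5, Carrow 8.
Arden gets 6 under Webster and 5 under Hamilton.

6 and 5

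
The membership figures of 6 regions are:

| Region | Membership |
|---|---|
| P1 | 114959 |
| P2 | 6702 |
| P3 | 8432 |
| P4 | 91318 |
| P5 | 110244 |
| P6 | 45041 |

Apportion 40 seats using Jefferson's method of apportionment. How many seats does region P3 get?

0

Standard divisor 376696/40 ≈ 9417.4; standard quotas: P1 12.207, P2 0.712, P3 0.895, P4 9.697, P5 11.706, P6 4.783.
Rounding down gives 12, 0, 0, 9, 11, 4 = 36 seats, so the divisor must be adjusted.
With modified divisor 8700: modified quotas P1 13.214, P2 0.770, P3 0.969, P4 10.496, P5 12.672, P6 5.177.
Rounding down: P1 13, P2 0, P3 0, P4 10, P5 12, P6 5 (total 40).
P3 receives 0.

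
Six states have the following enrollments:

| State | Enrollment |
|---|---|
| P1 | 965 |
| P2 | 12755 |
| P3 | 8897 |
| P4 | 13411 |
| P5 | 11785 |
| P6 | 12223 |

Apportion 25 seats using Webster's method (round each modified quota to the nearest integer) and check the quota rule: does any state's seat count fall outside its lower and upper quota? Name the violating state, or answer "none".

Standard quotas: P1 0.402, P2 5.311, P3 3.705, P4 5.585, P5 4.907, P6 5.090.
Webster allocation: P1 0, P2 5, P3 4, P4 6, P5 5, P6 5.
Every allocation lies between the lower and upper quota.

none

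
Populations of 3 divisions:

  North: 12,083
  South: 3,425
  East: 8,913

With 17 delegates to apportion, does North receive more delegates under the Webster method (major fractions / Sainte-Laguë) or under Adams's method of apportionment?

Webster: North 9, South 2, East 6.
Adams: North 8, South 3, East 6.
North gets 9 under Webster and 8 under Adams.

Webster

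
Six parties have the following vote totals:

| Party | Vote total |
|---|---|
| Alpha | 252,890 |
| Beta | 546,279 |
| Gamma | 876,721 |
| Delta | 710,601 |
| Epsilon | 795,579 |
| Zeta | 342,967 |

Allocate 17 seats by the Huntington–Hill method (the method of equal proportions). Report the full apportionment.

With divisor 214075: modified quotas Alpha 1.181, Beta 2.552, Gamma 4.095, Delta 3.319, Epsilon 3.716, Zeta 1.602.
Geometric-mean thresholds: Alpha √(1·2)=1.414, Beta √(2·3)=2.449, Gamma √(4·5)=4.472, Delta √(3·4)=3.464, Epsilon √(3·4)=3.464, Zeta √(1·2)=1.414.
Each quota rounded against its threshold gives Alpha 1, Beta 3, Gamma 4, Delta 3, Epsilon 4, Zeta 2 (total 17).

Alpha 1, Beta 3, Gamma 4, Delta 3, Epsilon 4, Zeta 2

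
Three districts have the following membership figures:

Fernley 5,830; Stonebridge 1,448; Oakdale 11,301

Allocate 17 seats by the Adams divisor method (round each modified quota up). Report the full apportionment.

Fernley=5; Stonebridge=2; Oakdale=10

Standard divisor 18579/17 ≈ 1092.882; standard quotas: Fernley 5.335, Stonebridge 1.325, Oakdale 10.341.
Rounding up gives 6, 2, 11 = 19 seats, so the divisor must be adjusted.
With modified divisor 1200: modified quotas Fernley 4.858, Stonebridge 1.207, Oakdale 9.418.
Rounding up: Fernley 5, Stonebridge 2, Oakdale 10 (total 17).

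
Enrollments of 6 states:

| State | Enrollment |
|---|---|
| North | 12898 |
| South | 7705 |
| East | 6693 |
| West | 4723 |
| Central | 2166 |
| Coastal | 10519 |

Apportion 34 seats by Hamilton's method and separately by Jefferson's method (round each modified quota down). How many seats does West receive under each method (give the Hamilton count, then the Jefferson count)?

Hamilton: North 10, South 6, East 5, West 3, Central 2, Coastal 8.
Jefferson: North 10, South 6, East 5, West 4, Central 1, Coastal 8.
West gets 3 under Hamilton and 4 under Jefferson.

3 and 4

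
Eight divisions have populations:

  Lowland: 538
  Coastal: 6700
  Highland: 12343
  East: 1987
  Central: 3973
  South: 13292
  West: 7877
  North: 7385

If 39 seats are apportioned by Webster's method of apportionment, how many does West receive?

6

Standard divisor 54095/39 ≈ 1387.051; standard quotas: Lowland 0.388, Coastal 4.830, Highland 8.899, East 1.433, Central 2.864, South 9.583, West 5.679, North 5.324.
Rounding to the nearest integer gives Lowland 0, Coastal 5, Highland 9, East 1, Central 3, South 10, West 6, North 5 — total 39, matching the house size, so no adjustment is needed.
West receives 6.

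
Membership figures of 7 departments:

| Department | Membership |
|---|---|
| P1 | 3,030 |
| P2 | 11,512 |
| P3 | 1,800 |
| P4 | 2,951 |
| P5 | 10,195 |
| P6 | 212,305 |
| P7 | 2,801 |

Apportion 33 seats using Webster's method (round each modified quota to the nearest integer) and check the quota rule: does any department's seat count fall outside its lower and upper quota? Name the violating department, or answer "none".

Standard quotas: P1 0.409, P2 1.553, P3 0.243, P4 0.398, P5 1.375, P6 28.644, P7 0.378.
Webster allocation: P1 0, P2 2, P3 0, P4 0, P5 1, P6 30, P7 0.
P6 has quota 28.644 (lower 28, upper 29) but receives 30 — outside the quota interval.

P6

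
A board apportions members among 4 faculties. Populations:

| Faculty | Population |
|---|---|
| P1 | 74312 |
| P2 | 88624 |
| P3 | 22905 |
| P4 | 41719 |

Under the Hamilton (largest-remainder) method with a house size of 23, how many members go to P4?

Total 227560; standard divisor 227560/23 ≈ 9893.913.
Standard quotas: P1 7.5109, P2 8.9574, P3 2.3151, P4 4.2166.
Lower quotas: P1 7, P2 8, P3 2, P4 4 (sum 21, leaving 2 seats).
Remainders in descending order: P2 0.9574, P1 0.5109, P3 0.3151, P4 0.2166.
The surplus seats go to P2, P1.
P4 receives 4.

4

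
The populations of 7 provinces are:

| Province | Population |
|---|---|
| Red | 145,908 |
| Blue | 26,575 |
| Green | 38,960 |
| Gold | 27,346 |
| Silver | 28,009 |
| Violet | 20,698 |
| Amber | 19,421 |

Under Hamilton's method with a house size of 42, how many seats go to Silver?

4

The standard divisor is 306917/42 ≈ 7307.548.
Standard quotas: Red 19.9668, Blue 3.6367, Green 5.3315, Gold 3.7422, Silver 3.8329, Violet 2.8324, Amber 2.6577.
Lower quotas: Red 19, Blue 3, Green 5, Gold 3, Silver 3, Violet 2, Amber 2 (sum 37, leaving 5 seats).
Remainders in descending order: Red 0.9668, Silver 0.8329, Violet 0.8324, Gold 0.7422, Amber 0.6577, Blue 0.6367, Green 0.3315.
The surplus seats go to Red, Silver, Violet, Gold, Amber.
Silver receives 4.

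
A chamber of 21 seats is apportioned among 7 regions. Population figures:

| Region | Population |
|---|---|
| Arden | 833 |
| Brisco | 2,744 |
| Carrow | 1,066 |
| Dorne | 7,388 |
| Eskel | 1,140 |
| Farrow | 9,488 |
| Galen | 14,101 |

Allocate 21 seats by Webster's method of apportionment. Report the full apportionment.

Arden: 0, Brisco: 2, Carrow: 1, Dorne: 4, Eskel: 1, Farrow: 5, Galen: 8

Standard divisor 36760/21 ≈ 1750.476; standard quotas: Arden 0.476, Brisco 1.568, Carrow 0.609, Dorne 4.221, Eskel 0.651, Farrow 5.420, Galen 8.056.
Rounding to the nearest integer gives Arden 0, Brisco 2, Carrow 1, Dorne 4, Eskel 1, Farrow 5, Galen 8 — total 21, matching the house size, so no adjustment is needed.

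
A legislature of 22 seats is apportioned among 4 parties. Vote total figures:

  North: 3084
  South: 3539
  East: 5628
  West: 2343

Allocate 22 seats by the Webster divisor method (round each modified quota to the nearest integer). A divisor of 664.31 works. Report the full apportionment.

North=5, South=5, East=8, West=4

With modified divisor 664.31: modified quotas North 4.642, South 5.327, East 8.472, West 3.527.
Rounding to the nearest integer: North 5, South 5, East 8, West 4 (total 22).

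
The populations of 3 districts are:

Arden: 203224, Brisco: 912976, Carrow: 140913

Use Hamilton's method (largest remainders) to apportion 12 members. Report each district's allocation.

Arden 2, Brisco 9, Carrow 1

Total 1257113; standard divisor 1257113/12 ≈ 104759.417.
Standard quotas: Arden 1.9399, Brisco 8.7150, Carrow 1.3451.
Lower quotas: Arden 1, Brisco 8, Carrow 1 (sum 10, leaving 2 seats).
Remainders in descending order: Arden 0.9399, Brisco 0.7150, Carrow 0.3451.
Largest remainders: Arden, Brisco receive the extra seats.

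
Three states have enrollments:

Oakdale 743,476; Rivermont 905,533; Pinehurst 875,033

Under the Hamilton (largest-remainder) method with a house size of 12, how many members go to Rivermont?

Standard divisor: 2524042 ÷ 12 ≈ 210336.833.
Standard quotas: Oakdale 3.5347, Rivermont 4.3052, Pinehurst 4.1602.
Lower quotas: Oakdale 3, Rivermont 4, Pinehurst 4 (sum 11, leaving 1 seat).
Remainders in descending order: Oakdale 0.5347, Rivermont 0.3052, Pinehurst 0.1602.
Largest remainder: Oakdale receives the extra seat.
Rivermont receives 4.

4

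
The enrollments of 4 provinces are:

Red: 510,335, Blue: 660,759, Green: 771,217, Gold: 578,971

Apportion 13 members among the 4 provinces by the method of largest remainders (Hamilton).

Red 3, Blue 3, Green 4, Gold 3

The standard divisor is 2521282/13 ≈ 193944.769.
Standard quotas: Red 2.6313, Blue 3.4069, Green 3.9765, Gold 2.9852.
Lower quotas: Red 2, Blue 3, Green 3, Gold 2 (sum 10, leaving 3 seats).
Remainders in descending order: Gold 0.9852, Green 0.9765, Red 0.6313, Blue 0.4069.
The surplus seats go to Gold, Green, Red.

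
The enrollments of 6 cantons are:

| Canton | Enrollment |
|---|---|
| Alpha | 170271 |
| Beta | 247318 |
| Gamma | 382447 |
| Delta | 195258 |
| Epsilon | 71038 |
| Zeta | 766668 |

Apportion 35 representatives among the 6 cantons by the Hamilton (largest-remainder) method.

Standard divisor: 1833000 ÷ 35 ≈ 52371.429.
Standard quotas: Alpha 3.2512, Beta 4.7224, Gamma 7.3026, Delta 3.7283, Epsilon 1.3564, Zeta 14.6391.
Lower quotas: Alpha 3, Beta 4, Gamma 7, Delta 3, Epsilon 1, Zeta 14 (sum 32, leaving 3 seats).
Remainders in descending order: Delta 0.7283, Beta 0.7224, Zeta 0.6391, Epsilon 0.3564, Gamma 0.3026, Alpha 0.2512.
The surplus seats go to Delta, Beta, Zeta.

Alpha: 3; Beta: 5; Gamma: 7; Delta: 4; Epsilon: 1; Zeta: 15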